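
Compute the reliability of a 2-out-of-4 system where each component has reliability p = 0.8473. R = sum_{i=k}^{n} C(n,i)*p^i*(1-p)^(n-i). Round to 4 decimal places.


k = 2, n = 4, p = 0.8473
i=2: C(4,2)=6 * 0.8473^2 * 0.1527^2 = 0.1004
i=3: C(4,3)=4 * 0.8473^3 * 0.1527^1 = 0.3715
i=4: C(4,4)=1 * 0.8473^4 * 0.1527^0 = 0.5154
R = sum of terms = 0.9874

0.9874


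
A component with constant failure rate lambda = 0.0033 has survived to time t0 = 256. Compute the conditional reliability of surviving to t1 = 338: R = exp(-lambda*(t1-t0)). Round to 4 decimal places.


lambda = 0.0033
t0 = 256, t1 = 338
t1 - t0 = 82
lambda * (t1-t0) = 0.0033 * 82 = 0.2706
R = exp(-0.2706)
R = 0.7629

0.7629


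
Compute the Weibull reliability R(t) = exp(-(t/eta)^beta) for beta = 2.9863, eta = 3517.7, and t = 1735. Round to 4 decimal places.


beta = 2.9863, eta = 3517.7, t = 1735
t/eta = 1735 / 3517.7 = 0.4932
(t/eta)^beta = 0.4932^2.9863 = 0.1212
R(t) = exp(-0.1212)
R(t) = 0.8859

0.8859


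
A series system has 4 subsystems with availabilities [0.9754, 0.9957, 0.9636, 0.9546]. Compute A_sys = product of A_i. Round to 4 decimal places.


Subsystems: [0.9754, 0.9957, 0.9636, 0.9546]
After subsystem 1 (A=0.9754): product = 0.9754
After subsystem 2 (A=0.9957): product = 0.9712
After subsystem 3 (A=0.9636): product = 0.9359
After subsystem 4 (A=0.9546): product = 0.8934
A_sys = 0.8934

0.8934


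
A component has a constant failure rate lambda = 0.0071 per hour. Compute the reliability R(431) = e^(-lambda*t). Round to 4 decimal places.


lambda = 0.0071
t = 431
lambda * t = 3.0601
R(t) = e^(-3.0601)
R(t) = 0.0469

0.0469


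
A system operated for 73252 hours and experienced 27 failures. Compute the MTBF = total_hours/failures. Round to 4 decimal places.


total_hours = 73252
failures = 27
MTBF = 73252 / 27
MTBF = 2713.037

2713.037


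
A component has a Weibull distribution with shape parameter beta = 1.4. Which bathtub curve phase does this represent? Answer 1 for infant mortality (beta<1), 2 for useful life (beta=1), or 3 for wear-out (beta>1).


beta = 1.4
Compare beta to 1:
beta < 1 => infant mortality (phase 1)
beta = 1 => useful life (phase 2)
beta > 1 => wear-out (phase 3)
Since beta = 1.4, this is wear-out (increasing failure rate)
Phase = 3

3


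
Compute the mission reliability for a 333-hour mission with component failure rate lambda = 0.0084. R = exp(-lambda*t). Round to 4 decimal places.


lambda = 0.0084
mission_time = 333
lambda * t = 0.0084 * 333 = 2.7972
R = exp(-2.7972)
R = 0.061

0.061


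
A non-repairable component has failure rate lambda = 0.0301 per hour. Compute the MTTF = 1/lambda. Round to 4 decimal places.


lambda = 0.0301
MTTF = 1 / 0.0301
MTTF = 33.2226

33.2226


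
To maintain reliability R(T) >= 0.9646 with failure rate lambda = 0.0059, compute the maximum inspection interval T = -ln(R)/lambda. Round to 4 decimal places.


R_target = 0.9646
lambda = 0.0059
-ln(0.9646) = 0.036
T = 0.036 / 0.0059
T = 6.1088

6.1088


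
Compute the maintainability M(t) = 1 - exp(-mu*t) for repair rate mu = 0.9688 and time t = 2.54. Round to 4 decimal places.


mu = 0.9688, t = 2.54
mu * t = 0.9688 * 2.54 = 2.4608
exp(-2.4608) = 0.0854
M(t) = 1 - 0.0854
M(t) = 0.9146

0.9146


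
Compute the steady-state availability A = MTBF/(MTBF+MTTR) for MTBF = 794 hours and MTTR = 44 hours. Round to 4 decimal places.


MTBF = 794
MTTR = 44
MTBF + MTTR = 838
A = 794 / 838
A = 0.9475

0.9475


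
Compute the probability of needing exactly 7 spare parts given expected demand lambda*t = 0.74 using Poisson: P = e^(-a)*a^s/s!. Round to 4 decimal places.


a = 0.74, s = 7
e^(-a) = e^(-0.74) = 0.4771
a^s = 0.74^7 = 0.1215
s! = 5040
P = 0.4771 * 0.1215 / 5040
P = 0.0

0.0


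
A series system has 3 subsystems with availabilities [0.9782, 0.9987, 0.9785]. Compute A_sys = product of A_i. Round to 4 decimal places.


Subsystems: [0.9782, 0.9987, 0.9785]
After subsystem 1 (A=0.9782): product = 0.9782
After subsystem 2 (A=0.9987): product = 0.9769
After subsystem 3 (A=0.9785): product = 0.9559
A_sys = 0.9559

0.9559


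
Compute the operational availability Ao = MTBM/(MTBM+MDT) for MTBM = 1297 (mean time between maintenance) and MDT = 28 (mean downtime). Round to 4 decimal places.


MTBM = 1297
MDT = 28
MTBM + MDT = 1325
Ao = 1297 / 1325
Ao = 0.9789

0.9789


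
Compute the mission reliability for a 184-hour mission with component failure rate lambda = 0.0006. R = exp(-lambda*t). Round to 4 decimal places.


lambda = 0.0006
mission_time = 184
lambda * t = 0.0006 * 184 = 0.1104
R = exp(-0.1104)
R = 0.8955

0.8955


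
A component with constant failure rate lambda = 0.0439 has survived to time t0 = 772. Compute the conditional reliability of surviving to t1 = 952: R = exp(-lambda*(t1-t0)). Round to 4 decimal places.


lambda = 0.0439
t0 = 772, t1 = 952
t1 - t0 = 180
lambda * (t1-t0) = 0.0439 * 180 = 7.902
R = exp(-7.902)
R = 0.0004

0.0004


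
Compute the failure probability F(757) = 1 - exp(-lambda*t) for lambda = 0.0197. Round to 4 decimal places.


lambda = 0.0197, t = 757
lambda * t = 14.9129
exp(-14.9129) = 0.0
F(t) = 1 - 0.0
F(t) = 1.0

1.0


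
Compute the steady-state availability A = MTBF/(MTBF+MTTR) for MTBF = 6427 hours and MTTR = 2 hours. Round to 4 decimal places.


MTBF = 6427
MTTR = 2
MTBF + MTTR = 6429
A = 6427 / 6429
A = 0.9997

0.9997


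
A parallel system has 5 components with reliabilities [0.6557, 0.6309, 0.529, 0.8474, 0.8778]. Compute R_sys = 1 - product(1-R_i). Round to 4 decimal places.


Components: [0.6557, 0.6309, 0.529, 0.8474, 0.8778]
(1 - 0.6557) = 0.3443, running product = 0.3443
(1 - 0.6309) = 0.3691, running product = 0.1271
(1 - 0.529) = 0.471, running product = 0.0599
(1 - 0.8474) = 0.1526, running product = 0.0091
(1 - 0.8778) = 0.1222, running product = 0.0011
Product of (1-R_i) = 0.0011
R_sys = 1 - 0.0011 = 0.9989

0.9989


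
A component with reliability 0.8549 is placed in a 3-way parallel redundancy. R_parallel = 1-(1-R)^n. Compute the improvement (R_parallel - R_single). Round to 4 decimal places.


R_single = 0.8549, n = 3
1 - R_single = 0.1451
(1 - R_single)^n = 0.1451^3 = 0.0031
R_parallel = 1 - 0.0031 = 0.9969
Improvement = 0.9969 - 0.8549
Improvement = 0.142

0.142


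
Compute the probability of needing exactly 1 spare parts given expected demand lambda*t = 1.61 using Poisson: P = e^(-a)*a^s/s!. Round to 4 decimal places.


a = 1.61, s = 1
e^(-a) = e^(-1.61) = 0.1999
a^s = 1.61^1 = 1.61
s! = 1
P = 0.1999 * 1.61 / 1
P = 0.3218

0.3218


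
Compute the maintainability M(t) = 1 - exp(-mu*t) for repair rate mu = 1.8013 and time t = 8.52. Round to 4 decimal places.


mu = 1.8013, t = 8.52
mu * t = 1.8013 * 8.52 = 15.3471
exp(-15.3471) = 0.0
M(t) = 1 - 0.0
M(t) = 1.0

1.0


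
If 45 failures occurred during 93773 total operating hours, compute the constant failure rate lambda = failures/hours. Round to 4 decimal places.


failures = 45
total_hours = 93773
lambda = 45 / 93773
lambda = 0.0005

0.0005


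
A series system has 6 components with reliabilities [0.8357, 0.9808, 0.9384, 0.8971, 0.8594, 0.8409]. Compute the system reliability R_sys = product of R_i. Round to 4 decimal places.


Components: [0.8357, 0.9808, 0.9384, 0.8971, 0.8594, 0.8409]
After component 1 (R=0.8357): product = 0.8357
After component 2 (R=0.9808): product = 0.8197
After component 3 (R=0.9384): product = 0.7692
After component 4 (R=0.8971): product = 0.69
After component 5 (R=0.8594): product = 0.593
After component 6 (R=0.8409): product = 0.4987
R_sys = 0.4987

0.4987


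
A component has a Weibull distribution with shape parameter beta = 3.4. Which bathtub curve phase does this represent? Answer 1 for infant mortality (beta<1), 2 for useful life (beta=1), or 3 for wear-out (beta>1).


beta = 3.4
Compare beta to 1:
beta < 1 => infant mortality (phase 1)
beta = 1 => useful life (phase 2)
beta > 1 => wear-out (phase 3)
Since beta = 3.4, this is wear-out (increasing failure rate)
Phase = 3

3


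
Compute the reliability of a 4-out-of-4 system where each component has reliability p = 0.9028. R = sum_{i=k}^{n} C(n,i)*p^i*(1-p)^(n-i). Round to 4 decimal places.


k = 4, n = 4, p = 0.9028
i=4: C(4,4)=1 * 0.9028^4 * 0.0972^0 = 0.6643
R = sum of terms = 0.6643

0.6643


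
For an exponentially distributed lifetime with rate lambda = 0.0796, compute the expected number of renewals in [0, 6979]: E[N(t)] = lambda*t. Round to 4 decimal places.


lambda = 0.0796
t = 6979
E[N(t)] = lambda * t
E[N(t)] = 0.0796 * 6979
E[N(t)] = 555.5284

555.5284


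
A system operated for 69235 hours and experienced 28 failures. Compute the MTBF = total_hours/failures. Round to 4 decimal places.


total_hours = 69235
failures = 28
MTBF = 69235 / 28
MTBF = 2472.6786

2472.6786


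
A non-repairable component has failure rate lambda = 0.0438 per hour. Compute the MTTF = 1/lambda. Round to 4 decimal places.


lambda = 0.0438
MTTF = 1 / 0.0438
MTTF = 22.8311

22.8311


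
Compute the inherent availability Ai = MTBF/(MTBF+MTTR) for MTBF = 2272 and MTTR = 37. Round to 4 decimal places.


MTBF = 2272
MTTR = 37
MTBF + MTTR = 2309
Ai = 2272 / 2309
Ai = 0.984

0.984


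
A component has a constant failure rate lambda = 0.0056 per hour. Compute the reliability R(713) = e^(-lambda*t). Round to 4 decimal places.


lambda = 0.0056
t = 713
lambda * t = 3.9928
R(t) = e^(-3.9928)
R(t) = 0.0184

0.0184


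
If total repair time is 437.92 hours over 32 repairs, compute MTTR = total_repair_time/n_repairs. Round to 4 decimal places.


total_repair_time = 437.92
n_repairs = 32
MTTR = 437.92 / 32
MTTR = 13.685

13.685


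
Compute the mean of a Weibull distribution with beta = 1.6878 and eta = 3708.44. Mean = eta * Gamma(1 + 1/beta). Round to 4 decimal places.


beta = 1.6878, eta = 3708.44
1/beta = 0.5925
1 + 1/beta = 1.5925
Gamma(1.5925) = 0.8927
Mean = 3708.44 * 0.8927
Mean = 3310.4921

3310.4921


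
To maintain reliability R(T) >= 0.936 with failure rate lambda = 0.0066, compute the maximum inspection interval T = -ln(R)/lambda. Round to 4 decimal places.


R_target = 0.936
lambda = 0.0066
-ln(0.936) = 0.0661
T = 0.0661 / 0.0066
T = 10.0212

10.0212


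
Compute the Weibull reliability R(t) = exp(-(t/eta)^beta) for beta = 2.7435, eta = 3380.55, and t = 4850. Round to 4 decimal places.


beta = 2.7435, eta = 3380.55, t = 4850
t/eta = 4850 / 3380.55 = 1.4347
(t/eta)^beta = 1.4347^2.7435 = 2.6919
R(t) = exp(-2.6919)
R(t) = 0.0678

0.0678


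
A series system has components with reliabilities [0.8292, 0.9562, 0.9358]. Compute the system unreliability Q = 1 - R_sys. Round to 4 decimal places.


Components: [0.8292, 0.9562, 0.9358]
After component 1: product = 0.8292
After component 2: product = 0.7929
After component 3: product = 0.742
R_sys = 0.742
Q = 1 - 0.742 = 0.258

0.258


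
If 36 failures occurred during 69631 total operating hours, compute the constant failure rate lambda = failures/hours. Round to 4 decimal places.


failures = 36
total_hours = 69631
lambda = 36 / 69631
lambda = 0.0005

0.0005


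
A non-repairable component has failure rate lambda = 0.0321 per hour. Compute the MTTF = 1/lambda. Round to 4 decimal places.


lambda = 0.0321
MTTF = 1 / 0.0321
MTTF = 31.1526

31.1526


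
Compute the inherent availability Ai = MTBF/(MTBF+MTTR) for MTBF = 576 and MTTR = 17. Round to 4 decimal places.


MTBF = 576
MTTR = 17
MTBF + MTTR = 593
Ai = 576 / 593
Ai = 0.9713

0.9713


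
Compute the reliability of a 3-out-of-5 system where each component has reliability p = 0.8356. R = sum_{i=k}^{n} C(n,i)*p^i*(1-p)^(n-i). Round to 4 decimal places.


k = 3, n = 5, p = 0.8356
i=3: C(5,3)=10 * 0.8356^3 * 0.1644^2 = 0.1577
i=4: C(5,4)=5 * 0.8356^4 * 0.1644^1 = 0.4007
i=5: C(5,5)=1 * 0.8356^5 * 0.1644^0 = 0.4074
R = sum of terms = 0.9658

0.9658


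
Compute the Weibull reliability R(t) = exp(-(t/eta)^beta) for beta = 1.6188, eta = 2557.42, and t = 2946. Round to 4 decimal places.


beta = 1.6188, eta = 2557.42, t = 2946
t/eta = 2946 / 2557.42 = 1.1519
(t/eta)^beta = 1.1519^1.6188 = 1.2573
R(t) = exp(-1.2573)
R(t) = 0.2844

0.2844


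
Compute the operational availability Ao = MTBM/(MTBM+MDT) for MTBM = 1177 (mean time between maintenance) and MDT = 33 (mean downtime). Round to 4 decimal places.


MTBM = 1177
MDT = 33
MTBM + MDT = 1210
Ao = 1177 / 1210
Ao = 0.9727

0.9727


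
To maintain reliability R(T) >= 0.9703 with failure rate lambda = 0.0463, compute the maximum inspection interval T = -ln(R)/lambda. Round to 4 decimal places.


R_target = 0.9703
lambda = 0.0463
-ln(0.9703) = 0.0301
T = 0.0301 / 0.0463
T = 0.6512

0.6512


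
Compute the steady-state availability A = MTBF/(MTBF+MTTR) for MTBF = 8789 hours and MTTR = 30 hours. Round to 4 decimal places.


MTBF = 8789
MTTR = 30
MTBF + MTTR = 8819
A = 8789 / 8819
A = 0.9966

0.9966


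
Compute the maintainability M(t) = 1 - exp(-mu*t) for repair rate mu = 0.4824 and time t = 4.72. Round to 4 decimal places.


mu = 0.4824, t = 4.72
mu * t = 0.4824 * 4.72 = 2.2769
exp(-2.2769) = 0.1026
M(t) = 1 - 0.1026
M(t) = 0.8974

0.8974


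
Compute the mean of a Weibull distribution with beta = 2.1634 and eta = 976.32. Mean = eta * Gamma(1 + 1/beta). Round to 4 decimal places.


beta = 2.1634, eta = 976.32
1/beta = 0.4622
1 + 1/beta = 1.4622
Gamma(1.4622) = 0.8856
Mean = 976.32 * 0.8856
Mean = 864.6323

864.6323


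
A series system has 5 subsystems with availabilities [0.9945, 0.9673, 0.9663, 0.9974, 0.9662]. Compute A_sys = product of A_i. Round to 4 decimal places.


Subsystems: [0.9945, 0.9673, 0.9663, 0.9974, 0.9662]
After subsystem 1 (A=0.9945): product = 0.9945
After subsystem 2 (A=0.9673): product = 0.962
After subsystem 3 (A=0.9663): product = 0.9296
After subsystem 4 (A=0.9974): product = 0.9271
After subsystem 5 (A=0.9662): product = 0.8958
A_sys = 0.8958

0.8958


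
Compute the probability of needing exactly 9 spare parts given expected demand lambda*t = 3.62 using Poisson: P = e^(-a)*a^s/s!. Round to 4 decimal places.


a = 3.62, s = 9
e^(-a) = e^(-3.62) = 0.0268
a^s = 3.62^9 = 106752.274
s! = 362880
P = 0.0268 * 106752.274 / 362880
P = 0.0079

0.0079


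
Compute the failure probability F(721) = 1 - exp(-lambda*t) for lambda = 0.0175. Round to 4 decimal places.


lambda = 0.0175, t = 721
lambda * t = 12.6175
exp(-12.6175) = 0.0
F(t) = 1 - 0.0
F(t) = 1.0

1.0


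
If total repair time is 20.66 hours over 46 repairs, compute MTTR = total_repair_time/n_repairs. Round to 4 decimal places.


total_repair_time = 20.66
n_repairs = 46
MTTR = 20.66 / 46
MTTR = 0.4491

0.4491


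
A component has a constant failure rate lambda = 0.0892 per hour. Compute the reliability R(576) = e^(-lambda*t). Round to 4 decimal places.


lambda = 0.0892
t = 576
lambda * t = 51.3792
R(t) = e^(-51.3792)
R(t) = 0.0

0.0


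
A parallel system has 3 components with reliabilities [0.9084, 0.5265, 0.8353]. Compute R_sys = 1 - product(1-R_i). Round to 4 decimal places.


Components: [0.9084, 0.5265, 0.8353]
(1 - 0.9084) = 0.0916, running product = 0.0916
(1 - 0.5265) = 0.4735, running product = 0.0434
(1 - 0.8353) = 0.1647, running product = 0.0071
Product of (1-R_i) = 0.0071
R_sys = 1 - 0.0071 = 0.9929

0.9929


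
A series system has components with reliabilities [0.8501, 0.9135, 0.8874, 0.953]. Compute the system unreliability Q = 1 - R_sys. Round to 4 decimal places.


Components: [0.8501, 0.9135, 0.8874, 0.953]
After component 1: product = 0.8501
After component 2: product = 0.7766
After component 3: product = 0.6891
After component 4: product = 0.6567
R_sys = 0.6567
Q = 1 - 0.6567 = 0.3433

0.3433


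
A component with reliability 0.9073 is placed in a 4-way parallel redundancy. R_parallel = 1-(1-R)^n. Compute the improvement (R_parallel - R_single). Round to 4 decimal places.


R_single = 0.9073, n = 4
1 - R_single = 0.0927
(1 - R_single)^n = 0.0927^4 = 0.0001
R_parallel = 1 - 0.0001 = 0.9999
Improvement = 0.9999 - 0.9073
Improvement = 0.0926

0.0926


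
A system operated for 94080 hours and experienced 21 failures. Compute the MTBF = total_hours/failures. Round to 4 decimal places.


total_hours = 94080
failures = 21
MTBF = 94080 / 21
MTBF = 4480.0

4480.0


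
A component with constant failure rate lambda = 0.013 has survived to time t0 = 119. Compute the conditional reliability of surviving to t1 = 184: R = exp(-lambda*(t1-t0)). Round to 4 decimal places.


lambda = 0.013
t0 = 119, t1 = 184
t1 - t0 = 65
lambda * (t1-t0) = 0.013 * 65 = 0.845
R = exp(-0.845)
R = 0.4296

0.4296


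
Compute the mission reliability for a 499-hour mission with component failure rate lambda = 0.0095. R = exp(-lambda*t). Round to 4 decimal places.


lambda = 0.0095
mission_time = 499
lambda * t = 0.0095 * 499 = 4.7405
R = exp(-4.7405)
R = 0.0087

0.0087


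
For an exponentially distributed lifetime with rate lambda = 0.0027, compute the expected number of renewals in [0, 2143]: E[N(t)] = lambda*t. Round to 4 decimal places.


lambda = 0.0027
t = 2143
E[N(t)] = lambda * t
E[N(t)] = 0.0027 * 2143
E[N(t)] = 5.7861

5.7861


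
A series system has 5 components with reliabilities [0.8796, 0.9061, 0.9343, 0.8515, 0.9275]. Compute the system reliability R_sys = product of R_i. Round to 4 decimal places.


Components: [0.8796, 0.9061, 0.9343, 0.8515, 0.9275]
After component 1 (R=0.8796): product = 0.8796
After component 2 (R=0.9061): product = 0.797
After component 3 (R=0.9343): product = 0.7446
After component 4 (R=0.8515): product = 0.6341
After component 5 (R=0.9275): product = 0.5881
R_sys = 0.5881

0.5881


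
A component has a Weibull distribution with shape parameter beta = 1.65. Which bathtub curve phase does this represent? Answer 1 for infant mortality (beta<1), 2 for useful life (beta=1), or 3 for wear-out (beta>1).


beta = 1.65
Compare beta to 1:
beta < 1 => infant mortality (phase 1)
beta = 1 => useful life (phase 2)
beta > 1 => wear-out (phase 3)
Since beta = 1.65, this is wear-out (increasing failure rate)
Phase = 3

3


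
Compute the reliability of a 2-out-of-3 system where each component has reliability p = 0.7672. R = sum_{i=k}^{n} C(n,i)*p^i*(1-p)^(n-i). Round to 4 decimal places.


k = 2, n = 3, p = 0.7672
i=2: C(3,2)=3 * 0.7672^2 * 0.2328^1 = 0.4111
i=3: C(3,3)=1 * 0.7672^3 * 0.2328^0 = 0.4516
R = sum of terms = 0.8626

0.8626


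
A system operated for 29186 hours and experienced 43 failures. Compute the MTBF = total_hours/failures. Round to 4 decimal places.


total_hours = 29186
failures = 43
MTBF = 29186 / 43
MTBF = 678.7442

678.7442


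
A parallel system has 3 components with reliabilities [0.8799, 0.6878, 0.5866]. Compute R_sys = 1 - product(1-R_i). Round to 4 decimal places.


Components: [0.8799, 0.6878, 0.5866]
(1 - 0.8799) = 0.1201, running product = 0.1201
(1 - 0.6878) = 0.3122, running product = 0.0375
(1 - 0.5866) = 0.4134, running product = 0.0155
Product of (1-R_i) = 0.0155
R_sys = 1 - 0.0155 = 0.9845

0.9845


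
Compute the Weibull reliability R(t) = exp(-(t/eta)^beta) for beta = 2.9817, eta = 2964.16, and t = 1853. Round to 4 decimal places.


beta = 2.9817, eta = 2964.16, t = 1853
t/eta = 1853 / 2964.16 = 0.6251
(t/eta)^beta = 0.6251^2.9817 = 0.2464
R(t) = exp(-0.2464)
R(t) = 0.7816

0.7816


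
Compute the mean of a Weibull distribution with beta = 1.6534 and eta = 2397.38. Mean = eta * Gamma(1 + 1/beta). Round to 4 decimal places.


beta = 1.6534, eta = 2397.38
1/beta = 0.6048
1 + 1/beta = 1.6048
Gamma(1.6048) = 0.8941
Mean = 2397.38 * 0.8941
Mean = 2143.4174

2143.4174


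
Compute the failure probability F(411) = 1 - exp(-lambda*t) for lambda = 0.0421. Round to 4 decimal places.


lambda = 0.0421, t = 411
lambda * t = 17.3031
exp(-17.3031) = 0.0
F(t) = 1 - 0.0
F(t) = 1.0

1.0


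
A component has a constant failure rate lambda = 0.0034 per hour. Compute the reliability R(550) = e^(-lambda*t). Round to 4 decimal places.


lambda = 0.0034
t = 550
lambda * t = 1.87
R(t) = e^(-1.87)
R(t) = 0.1541

0.1541


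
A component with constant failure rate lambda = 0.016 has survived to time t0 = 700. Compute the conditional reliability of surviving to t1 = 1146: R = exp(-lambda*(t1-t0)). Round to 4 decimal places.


lambda = 0.016
t0 = 700, t1 = 1146
t1 - t0 = 446
lambda * (t1-t0) = 0.016 * 446 = 7.136
R = exp(-7.136)
R = 0.0008

0.0008


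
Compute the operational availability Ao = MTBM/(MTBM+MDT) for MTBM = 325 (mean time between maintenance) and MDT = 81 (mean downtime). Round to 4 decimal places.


MTBM = 325
MDT = 81
MTBM + MDT = 406
Ao = 325 / 406
Ao = 0.8005

0.8005


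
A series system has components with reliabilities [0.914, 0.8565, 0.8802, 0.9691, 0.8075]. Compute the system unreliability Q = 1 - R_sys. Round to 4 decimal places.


Components: [0.914, 0.8565, 0.8802, 0.9691, 0.8075]
After component 1: product = 0.914
After component 2: product = 0.7828
After component 3: product = 0.6891
After component 4: product = 0.6678
After component 5: product = 0.5392
R_sys = 0.5392
Q = 1 - 0.5392 = 0.4608

0.4608


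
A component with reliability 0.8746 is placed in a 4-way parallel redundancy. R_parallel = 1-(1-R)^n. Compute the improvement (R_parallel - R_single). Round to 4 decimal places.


R_single = 0.8746, n = 4
1 - R_single = 0.1254
(1 - R_single)^n = 0.1254^4 = 0.0002
R_parallel = 1 - 0.0002 = 0.9998
Improvement = 0.9998 - 0.8746
Improvement = 0.1252

0.1252


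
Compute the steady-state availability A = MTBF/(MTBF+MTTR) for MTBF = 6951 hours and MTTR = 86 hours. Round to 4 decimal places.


MTBF = 6951
MTTR = 86
MTBF + MTTR = 7037
A = 6951 / 7037
A = 0.9878

0.9878


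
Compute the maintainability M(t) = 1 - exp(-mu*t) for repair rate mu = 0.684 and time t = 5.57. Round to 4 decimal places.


mu = 0.684, t = 5.57
mu * t = 0.684 * 5.57 = 3.8099
exp(-3.8099) = 0.0222
M(t) = 1 - 0.0222
M(t) = 0.9778

0.9778


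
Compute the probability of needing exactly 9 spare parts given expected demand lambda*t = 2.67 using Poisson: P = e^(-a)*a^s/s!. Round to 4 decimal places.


a = 2.67, s = 9
e^(-a) = e^(-2.67) = 0.0693
a^s = 2.67^9 = 6896.0651
s! = 362880
P = 0.0693 * 6896.0651 / 362880
P = 0.0013

0.0013


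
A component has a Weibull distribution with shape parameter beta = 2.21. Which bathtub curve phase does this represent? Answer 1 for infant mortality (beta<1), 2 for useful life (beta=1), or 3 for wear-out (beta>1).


beta = 2.21
Compare beta to 1:
beta < 1 => infant mortality (phase 1)
beta = 1 => useful life (phase 2)
beta > 1 => wear-out (phase 3)
Since beta = 2.21, this is wear-out (increasing failure rate)
Phase = 3

3


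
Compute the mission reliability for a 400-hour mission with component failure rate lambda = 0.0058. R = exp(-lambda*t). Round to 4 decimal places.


lambda = 0.0058
mission_time = 400
lambda * t = 0.0058 * 400 = 2.32
R = exp(-2.32)
R = 0.0983

0.0983


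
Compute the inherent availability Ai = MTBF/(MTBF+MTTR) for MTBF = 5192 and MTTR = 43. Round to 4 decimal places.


MTBF = 5192
MTTR = 43
MTBF + MTTR = 5235
Ai = 5192 / 5235
Ai = 0.9918

0.9918


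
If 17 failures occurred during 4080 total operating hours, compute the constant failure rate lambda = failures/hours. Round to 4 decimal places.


failures = 17
total_hours = 4080
lambda = 17 / 4080
lambda = 0.0042

0.0042


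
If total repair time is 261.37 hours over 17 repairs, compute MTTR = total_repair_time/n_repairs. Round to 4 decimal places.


total_repair_time = 261.37
n_repairs = 17
MTTR = 261.37 / 17
MTTR = 15.3747

15.3747


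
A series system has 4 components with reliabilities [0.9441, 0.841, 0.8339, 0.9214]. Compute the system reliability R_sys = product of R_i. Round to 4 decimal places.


Components: [0.9441, 0.841, 0.8339, 0.9214]
After component 1 (R=0.9441): product = 0.9441
After component 2 (R=0.841): product = 0.794
After component 3 (R=0.8339): product = 0.6621
After component 4 (R=0.9214): product = 0.6101
R_sys = 0.6101

0.6101


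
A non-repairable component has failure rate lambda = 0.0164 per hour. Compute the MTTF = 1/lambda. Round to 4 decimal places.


lambda = 0.0164
MTTF = 1 / 0.0164
MTTF = 60.9756

60.9756


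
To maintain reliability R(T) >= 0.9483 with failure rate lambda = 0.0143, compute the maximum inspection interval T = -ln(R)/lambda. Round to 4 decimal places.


R_target = 0.9483
lambda = 0.0143
-ln(0.9483) = 0.0531
T = 0.0531 / 0.0143
T = 3.7122

3.7122


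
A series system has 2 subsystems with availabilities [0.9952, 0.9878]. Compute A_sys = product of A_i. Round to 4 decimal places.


Subsystems: [0.9952, 0.9878]
After subsystem 1 (A=0.9952): product = 0.9952
After subsystem 2 (A=0.9878): product = 0.9831
A_sys = 0.9831

0.9831


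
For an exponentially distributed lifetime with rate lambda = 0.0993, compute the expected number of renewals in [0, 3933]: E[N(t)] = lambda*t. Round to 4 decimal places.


lambda = 0.0993
t = 3933
E[N(t)] = lambda * t
E[N(t)] = 0.0993 * 3933
E[N(t)] = 390.5469

390.5469


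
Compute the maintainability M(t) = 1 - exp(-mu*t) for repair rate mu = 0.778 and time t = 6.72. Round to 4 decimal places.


mu = 0.778, t = 6.72
mu * t = 0.778 * 6.72 = 5.2282
exp(-5.2282) = 0.0054
M(t) = 1 - 0.0054
M(t) = 0.9946

0.9946


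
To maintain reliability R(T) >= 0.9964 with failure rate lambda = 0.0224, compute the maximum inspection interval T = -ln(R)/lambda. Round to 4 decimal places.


R_target = 0.9964
lambda = 0.0224
-ln(0.9964) = 0.0036
T = 0.0036 / 0.0224
T = 0.161

0.161


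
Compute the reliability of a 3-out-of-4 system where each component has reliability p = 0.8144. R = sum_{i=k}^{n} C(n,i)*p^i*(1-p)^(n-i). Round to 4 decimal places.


k = 3, n = 4, p = 0.8144
i=3: C(4,3)=4 * 0.8144^3 * 0.1856^1 = 0.401
i=4: C(4,4)=1 * 0.8144^4 * 0.1856^0 = 0.4399
R = sum of terms = 0.8409

0.8409


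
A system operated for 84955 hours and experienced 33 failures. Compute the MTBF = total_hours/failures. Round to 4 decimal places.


total_hours = 84955
failures = 33
MTBF = 84955 / 33
MTBF = 2574.3939

2574.3939


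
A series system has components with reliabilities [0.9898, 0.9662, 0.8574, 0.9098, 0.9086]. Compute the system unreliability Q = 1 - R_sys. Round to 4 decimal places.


Components: [0.9898, 0.9662, 0.8574, 0.9098, 0.9086]
After component 1: product = 0.9898
After component 2: product = 0.9563
After component 3: product = 0.82
After component 4: product = 0.746
After component 5: product = 0.6778
R_sys = 0.6778
Q = 1 - 0.6778 = 0.3222

0.3222


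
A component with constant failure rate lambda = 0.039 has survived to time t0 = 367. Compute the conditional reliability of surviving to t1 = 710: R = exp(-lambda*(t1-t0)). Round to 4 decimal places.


lambda = 0.039
t0 = 367, t1 = 710
t1 - t0 = 343
lambda * (t1-t0) = 0.039 * 343 = 13.377
R = exp(-13.377)
R = 0.0

0.0


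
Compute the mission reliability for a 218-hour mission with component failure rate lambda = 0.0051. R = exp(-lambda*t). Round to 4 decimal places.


lambda = 0.0051
mission_time = 218
lambda * t = 0.0051 * 218 = 1.1118
R = exp(-1.1118)
R = 0.329

0.329


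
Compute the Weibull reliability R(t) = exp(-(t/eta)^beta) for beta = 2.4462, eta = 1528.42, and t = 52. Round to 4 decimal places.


beta = 2.4462, eta = 1528.42, t = 52
t/eta = 52 / 1528.42 = 0.034
(t/eta)^beta = 0.034^2.4462 = 0.0003
R(t) = exp(-0.0003)
R(t) = 0.9997

0.9997


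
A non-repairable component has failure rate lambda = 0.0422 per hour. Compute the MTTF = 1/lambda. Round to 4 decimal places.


lambda = 0.0422
MTTF = 1 / 0.0422
MTTF = 23.6967

23.6967


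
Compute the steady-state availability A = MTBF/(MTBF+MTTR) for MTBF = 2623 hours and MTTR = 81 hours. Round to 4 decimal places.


MTBF = 2623
MTTR = 81
MTBF + MTTR = 2704
A = 2623 / 2704
A = 0.97

0.97


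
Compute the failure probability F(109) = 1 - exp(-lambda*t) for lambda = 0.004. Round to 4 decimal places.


lambda = 0.004, t = 109
lambda * t = 0.436
exp(-0.436) = 0.6466
F(t) = 1 - 0.6466
F(t) = 0.3534

0.3534


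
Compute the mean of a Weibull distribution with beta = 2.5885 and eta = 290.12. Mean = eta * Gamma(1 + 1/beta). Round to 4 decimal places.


beta = 2.5885, eta = 290.12
1/beta = 0.3863
1 + 1/beta = 1.3863
Gamma(1.3863) = 0.8881
Mean = 290.12 * 0.8881
Mean = 257.654

257.654


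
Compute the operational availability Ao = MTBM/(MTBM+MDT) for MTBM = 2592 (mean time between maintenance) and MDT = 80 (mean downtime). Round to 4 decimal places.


MTBM = 2592
MDT = 80
MTBM + MDT = 2672
Ao = 2592 / 2672
Ao = 0.9701

0.9701


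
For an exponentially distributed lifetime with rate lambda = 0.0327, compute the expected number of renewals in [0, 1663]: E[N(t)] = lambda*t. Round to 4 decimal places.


lambda = 0.0327
t = 1663
E[N(t)] = lambda * t
E[N(t)] = 0.0327 * 1663
E[N(t)] = 54.3801

54.3801


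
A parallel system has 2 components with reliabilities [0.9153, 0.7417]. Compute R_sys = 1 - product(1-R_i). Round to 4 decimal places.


Components: [0.9153, 0.7417]
(1 - 0.9153) = 0.0847, running product = 0.0847
(1 - 0.7417) = 0.2583, running product = 0.0219
Product of (1-R_i) = 0.0219
R_sys = 1 - 0.0219 = 0.9781

0.9781


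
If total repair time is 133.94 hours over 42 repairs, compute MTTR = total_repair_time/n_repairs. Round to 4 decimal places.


total_repair_time = 133.94
n_repairs = 42
MTTR = 133.94 / 42
MTTR = 3.189

3.189


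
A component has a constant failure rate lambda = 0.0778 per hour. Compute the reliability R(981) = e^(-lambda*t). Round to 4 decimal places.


lambda = 0.0778
t = 981
lambda * t = 76.3218
R(t) = e^(-76.3218)
R(t) = 0.0

0.0


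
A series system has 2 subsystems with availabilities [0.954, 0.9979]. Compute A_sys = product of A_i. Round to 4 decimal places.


Subsystems: [0.954, 0.9979]
After subsystem 1 (A=0.954): product = 0.954
After subsystem 2 (A=0.9979): product = 0.952
A_sys = 0.952

0.952


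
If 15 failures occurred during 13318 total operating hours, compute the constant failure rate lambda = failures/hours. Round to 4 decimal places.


failures = 15
total_hours = 13318
lambda = 15 / 13318
lambda = 0.0011

0.0011


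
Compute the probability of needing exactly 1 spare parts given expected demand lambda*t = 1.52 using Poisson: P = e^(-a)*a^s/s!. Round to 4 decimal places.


a = 1.52, s = 1
e^(-a) = e^(-1.52) = 0.2187
a^s = 1.52^1 = 1.52
s! = 1
P = 0.2187 * 1.52 / 1
P = 0.3324

0.3324


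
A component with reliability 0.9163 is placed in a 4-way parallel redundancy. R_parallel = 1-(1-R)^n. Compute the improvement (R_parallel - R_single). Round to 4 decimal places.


R_single = 0.9163, n = 4
1 - R_single = 0.0837
(1 - R_single)^n = 0.0837^4 = 0.0
R_parallel = 1 - 0.0 = 1.0
Improvement = 1.0 - 0.9163
Improvement = 0.0837

0.0837


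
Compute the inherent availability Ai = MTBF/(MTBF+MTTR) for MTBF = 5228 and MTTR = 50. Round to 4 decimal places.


MTBF = 5228
MTTR = 50
MTBF + MTTR = 5278
Ai = 5228 / 5278
Ai = 0.9905

0.9905


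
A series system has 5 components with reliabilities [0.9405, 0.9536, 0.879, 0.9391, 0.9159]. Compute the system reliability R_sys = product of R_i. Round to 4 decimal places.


Components: [0.9405, 0.9536, 0.879, 0.9391, 0.9159]
After component 1 (R=0.9405): product = 0.9405
After component 2 (R=0.9536): product = 0.8969
After component 3 (R=0.879): product = 0.7883
After component 4 (R=0.9391): product = 0.7403
After component 5 (R=0.9159): product = 0.6781
R_sys = 0.6781

0.6781


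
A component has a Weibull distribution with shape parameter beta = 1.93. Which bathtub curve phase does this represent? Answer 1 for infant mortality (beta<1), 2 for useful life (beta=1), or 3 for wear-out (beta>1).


beta = 1.93
Compare beta to 1:
beta < 1 => infant mortality (phase 1)
beta = 1 => useful life (phase 2)
beta > 1 => wear-out (phase 3)
Since beta = 1.93, this is wear-out (increasing failure rate)
Phase = 3

3


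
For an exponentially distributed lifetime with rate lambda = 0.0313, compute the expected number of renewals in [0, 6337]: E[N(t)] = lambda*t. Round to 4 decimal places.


lambda = 0.0313
t = 6337
E[N(t)] = lambda * t
E[N(t)] = 0.0313 * 6337
E[N(t)] = 198.3481

198.3481


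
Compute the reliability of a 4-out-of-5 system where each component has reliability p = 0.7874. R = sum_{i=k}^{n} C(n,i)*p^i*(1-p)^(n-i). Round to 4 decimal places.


k = 4, n = 5, p = 0.7874
i=4: C(5,4)=5 * 0.7874^4 * 0.2126^1 = 0.4086
i=5: C(5,5)=1 * 0.7874^5 * 0.2126^0 = 0.3027
R = sum of terms = 0.7113

0.7113


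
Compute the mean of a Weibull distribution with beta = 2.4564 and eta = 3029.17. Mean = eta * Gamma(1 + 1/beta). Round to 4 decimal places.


beta = 2.4564, eta = 3029.17
1/beta = 0.4071
1 + 1/beta = 1.4071
Gamma(1.4071) = 0.8869
Mean = 3029.17 * 0.8869
Mean = 2686.5711

2686.5711


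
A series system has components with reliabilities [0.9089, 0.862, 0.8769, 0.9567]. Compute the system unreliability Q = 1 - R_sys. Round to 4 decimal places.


Components: [0.9089, 0.862, 0.8769, 0.9567]
After component 1: product = 0.9089
After component 2: product = 0.7835
After component 3: product = 0.687
After component 4: product = 0.6573
R_sys = 0.6573
Q = 1 - 0.6573 = 0.3427

0.3427


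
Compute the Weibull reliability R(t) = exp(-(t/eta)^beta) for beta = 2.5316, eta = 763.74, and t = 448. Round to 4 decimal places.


beta = 2.5316, eta = 763.74, t = 448
t/eta = 448 / 763.74 = 0.5866
(t/eta)^beta = 0.5866^2.5316 = 0.2591
R(t) = exp(-0.2591)
R(t) = 0.7717

0.7717


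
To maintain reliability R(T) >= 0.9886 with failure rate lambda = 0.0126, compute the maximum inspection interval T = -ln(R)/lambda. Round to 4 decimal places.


R_target = 0.9886
lambda = 0.0126
-ln(0.9886) = 0.0115
T = 0.0115 / 0.0126
T = 0.91

0.91


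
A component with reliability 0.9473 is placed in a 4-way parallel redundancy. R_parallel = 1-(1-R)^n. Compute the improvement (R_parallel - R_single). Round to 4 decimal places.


R_single = 0.9473, n = 4
1 - R_single = 0.0527
(1 - R_single)^n = 0.0527^4 = 0.0
R_parallel = 1 - 0.0 = 1.0
Improvement = 1.0 - 0.9473
Improvement = 0.0527

0.0527


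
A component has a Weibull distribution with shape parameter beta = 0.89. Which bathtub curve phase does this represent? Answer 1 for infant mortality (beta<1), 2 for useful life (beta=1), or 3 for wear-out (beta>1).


beta = 0.89
Compare beta to 1:
beta < 1 => infant mortality (phase 1)
beta = 1 => useful life (phase 2)
beta > 1 => wear-out (phase 3)
Since beta = 0.89, this is infant mortality (decreasing failure rate)
Phase = 1

1


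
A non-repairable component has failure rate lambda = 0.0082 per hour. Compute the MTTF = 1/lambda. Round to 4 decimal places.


lambda = 0.0082
MTTF = 1 / 0.0082
MTTF = 121.9512

121.9512


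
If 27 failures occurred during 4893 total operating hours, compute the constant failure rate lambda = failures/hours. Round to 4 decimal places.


failures = 27
total_hours = 4893
lambda = 27 / 4893
lambda = 0.0055

0.0055


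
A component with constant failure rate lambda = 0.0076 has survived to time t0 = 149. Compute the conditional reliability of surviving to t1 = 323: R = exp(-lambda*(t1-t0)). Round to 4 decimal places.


lambda = 0.0076
t0 = 149, t1 = 323
t1 - t0 = 174
lambda * (t1-t0) = 0.0076 * 174 = 1.3224
R = exp(-1.3224)
R = 0.2665

0.2665


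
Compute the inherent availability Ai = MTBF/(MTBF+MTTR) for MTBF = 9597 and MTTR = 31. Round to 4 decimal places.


MTBF = 9597
MTTR = 31
MTBF + MTTR = 9628
Ai = 9597 / 9628
Ai = 0.9968

0.9968


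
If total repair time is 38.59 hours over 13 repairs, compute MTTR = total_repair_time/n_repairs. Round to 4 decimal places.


total_repair_time = 38.59
n_repairs = 13
MTTR = 38.59 / 13
MTTR = 2.9685

2.9685


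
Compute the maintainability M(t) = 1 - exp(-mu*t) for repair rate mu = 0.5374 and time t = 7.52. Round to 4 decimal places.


mu = 0.5374, t = 7.52
mu * t = 0.5374 * 7.52 = 4.0412
exp(-4.0412) = 0.0176
M(t) = 1 - 0.0176
M(t) = 0.9824

0.9824


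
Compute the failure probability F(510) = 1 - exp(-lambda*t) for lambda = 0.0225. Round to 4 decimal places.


lambda = 0.0225, t = 510
lambda * t = 11.475
exp(-11.475) = 0.0
F(t) = 1 - 0.0
F(t) = 1.0

1.0


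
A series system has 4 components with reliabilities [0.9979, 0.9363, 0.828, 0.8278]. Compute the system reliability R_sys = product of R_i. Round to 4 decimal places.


Components: [0.9979, 0.9363, 0.828, 0.8278]
After component 1 (R=0.9979): product = 0.9979
After component 2 (R=0.9363): product = 0.9343
After component 3 (R=0.828): product = 0.7736
After component 4 (R=0.8278): product = 0.6404
R_sys = 0.6404

0.6404


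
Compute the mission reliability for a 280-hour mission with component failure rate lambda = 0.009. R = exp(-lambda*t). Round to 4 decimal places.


lambda = 0.009
mission_time = 280
lambda * t = 0.009 * 280 = 2.52
R = exp(-2.52)
R = 0.0805

0.0805


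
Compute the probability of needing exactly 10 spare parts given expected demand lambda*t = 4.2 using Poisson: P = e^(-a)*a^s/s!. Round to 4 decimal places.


a = 4.2, s = 10
e^(-a) = e^(-4.2) = 0.015
a^s = 4.2^10 = 1708019.8122
s! = 3628800
P = 0.015 * 1708019.8122 / 3628800
P = 0.0071

0.0071


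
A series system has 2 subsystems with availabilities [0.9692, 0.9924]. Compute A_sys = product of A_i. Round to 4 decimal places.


Subsystems: [0.9692, 0.9924]
After subsystem 1 (A=0.9692): product = 0.9692
After subsystem 2 (A=0.9924): product = 0.9618
A_sys = 0.9618

0.9618


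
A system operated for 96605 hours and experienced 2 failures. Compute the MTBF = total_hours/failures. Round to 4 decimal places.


total_hours = 96605
failures = 2
MTBF = 96605 / 2
MTBF = 48302.5

48302.5


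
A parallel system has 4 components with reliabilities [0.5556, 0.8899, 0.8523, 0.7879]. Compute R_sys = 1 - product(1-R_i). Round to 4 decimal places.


Components: [0.5556, 0.8899, 0.8523, 0.7879]
(1 - 0.5556) = 0.4444, running product = 0.4444
(1 - 0.8899) = 0.1101, running product = 0.0489
(1 - 0.8523) = 0.1477, running product = 0.0072
(1 - 0.7879) = 0.2121, running product = 0.0015
Product of (1-R_i) = 0.0015
R_sys = 1 - 0.0015 = 0.9985

0.9985


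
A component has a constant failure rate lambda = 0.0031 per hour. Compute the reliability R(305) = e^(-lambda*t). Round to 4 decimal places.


lambda = 0.0031
t = 305
lambda * t = 0.9455
R(t) = e^(-0.9455)
R(t) = 0.3885

0.3885


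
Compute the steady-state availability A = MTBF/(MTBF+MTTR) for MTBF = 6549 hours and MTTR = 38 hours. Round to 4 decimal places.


MTBF = 6549
MTTR = 38
MTBF + MTTR = 6587
A = 6549 / 6587
A = 0.9942

0.9942


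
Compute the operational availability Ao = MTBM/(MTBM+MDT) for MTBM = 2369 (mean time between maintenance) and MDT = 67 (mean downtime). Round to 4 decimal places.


MTBM = 2369
MDT = 67
MTBM + MDT = 2436
Ao = 2369 / 2436
Ao = 0.9725

0.9725


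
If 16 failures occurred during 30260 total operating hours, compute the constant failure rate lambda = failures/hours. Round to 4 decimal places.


failures = 16
total_hours = 30260
lambda = 16 / 30260
lambda = 0.0005

0.0005


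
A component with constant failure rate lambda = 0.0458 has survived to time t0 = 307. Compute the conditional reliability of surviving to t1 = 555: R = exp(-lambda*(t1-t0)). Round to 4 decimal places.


lambda = 0.0458
t0 = 307, t1 = 555
t1 - t0 = 248
lambda * (t1-t0) = 0.0458 * 248 = 11.3584
R = exp(-11.3584)
R = 0.0

0.0


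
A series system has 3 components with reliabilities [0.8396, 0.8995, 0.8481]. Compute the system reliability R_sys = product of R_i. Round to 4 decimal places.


Components: [0.8396, 0.8995, 0.8481]
After component 1 (R=0.8396): product = 0.8396
After component 2 (R=0.8995): product = 0.7552
After component 3 (R=0.8481): product = 0.6405
R_sys = 0.6405

0.6405
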